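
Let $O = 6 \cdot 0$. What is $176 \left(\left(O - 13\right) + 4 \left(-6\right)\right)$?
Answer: $-6512$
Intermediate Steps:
$O = 0$
$176 \left(\left(O - 13\right) + 4 \left(-6\right)\right) = 176 \left(\left(0 - 13\right) + 4 \left(-6\right)\right) = 176 \left(-13 - 24\right) = 176 \left(-37\right) = -6512$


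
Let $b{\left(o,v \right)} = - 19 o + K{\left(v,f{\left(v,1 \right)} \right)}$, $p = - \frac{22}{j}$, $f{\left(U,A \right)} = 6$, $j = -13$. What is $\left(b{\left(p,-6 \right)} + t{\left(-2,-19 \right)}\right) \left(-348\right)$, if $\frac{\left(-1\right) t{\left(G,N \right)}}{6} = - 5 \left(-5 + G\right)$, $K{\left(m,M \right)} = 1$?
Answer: $\frac{1090980}{13} \approx 83922.0$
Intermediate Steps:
$p = \frac{22}{13}$ ($p = - \frac{22}{-13} = \left(-22\right) \left(- \frac{1}{13}\right) = \frac{22}{13} \approx 1.6923$)
$t{\left(G,N \right)} = -150 + 30 G$ ($t{\left(G,N \right)} = - 6 \left(- 5 \left(-5 + G\right)\right) = - 6 \left(25 - 5 G\right) = -150 + 30 G$)
$b{\left(o,v \right)} = 1 - 19 o$ ($b{\left(o,v \right)} = - 19 o + 1 = 1 - 19 o$)
$\left(b{\left(p,-6 \right)} + t{\left(-2,-19 \right)}\right) \left(-348\right) = \left(\left(1 - \frac{418}{13}\right) + \left(-150 + 30 \left(-2\right)\right)\right) \left(-348\right) = \left(\left(1 - \frac{418}{13}\right) - 210\right) \left(-348\right) = \left(- \frac{405}{13} - 210\right) \left(-348\right) = \left(- \frac{3135}{13}\right) \left(-348\right) = \frac{1090980}{13}$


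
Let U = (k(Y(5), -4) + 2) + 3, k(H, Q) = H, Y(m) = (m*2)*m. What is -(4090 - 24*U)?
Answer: -2770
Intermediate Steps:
Y(m) = 2*m**2 (Y(m) = (2*m)*m = 2*m**2)
U = 55 (U = (2*5**2 + 2) + 3 = (2*25 + 2) + 3 = (50 + 2) + 3 = 52 + 3 = 55)
-(4090 - 24*U) = -(4090 - 24*55) = -(4090 - 1*1320) = -(4090 - 1320) = -1*2770 = -2770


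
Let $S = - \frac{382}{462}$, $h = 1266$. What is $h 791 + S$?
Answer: $\frac{231324595}{231} \approx 1.0014 \cdot 10^{6}$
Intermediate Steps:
$S = - \frac{191}{231}$ ($S = \left(-382\right) \frac{1}{462} = - \frac{191}{231} \approx -0.82684$)
$h 791 + S = 1266 \cdot 791 - \frac{191}{231} = 1001406 - \frac{191}{231} = \frac{231324595}{231}$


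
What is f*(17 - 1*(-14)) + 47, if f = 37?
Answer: 1194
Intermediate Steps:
f*(17 - 1*(-14)) + 47 = 37*(17 - 1*(-14)) + 47 = 37*(17 + 14) + 47 = 37*31 + 47 = 1147 + 47 = 1194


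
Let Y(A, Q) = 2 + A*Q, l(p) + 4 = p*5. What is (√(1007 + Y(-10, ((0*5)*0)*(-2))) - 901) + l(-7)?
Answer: -940 + √1009 ≈ -908.24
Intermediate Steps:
l(p) = -4 + 5*p (l(p) = -4 + p*5 = -4 + 5*p)
(√(1007 + Y(-10, ((0*5)*0)*(-2))) - 901) + l(-7) = (√(1007 + (2 - 10*(0*5)*0*(-2))) - 901) + (-4 + 5*(-7)) = (√(1007 + (2 - 10*0*0*(-2))) - 901) + (-4 - 35) = (√(1007 + (2 - 0*(-2))) - 901) - 39 = (√(1007 + (2 - 10*0)) - 901) - 39 = (√(1007 + (2 + 0)) - 901) - 39 = (√(1007 + 2) - 901) - 39 = (√1009 - 901) - 39 = (-901 + √1009) - 39 = -940 + √1009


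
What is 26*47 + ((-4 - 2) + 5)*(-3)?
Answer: 1225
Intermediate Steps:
26*47 + ((-4 - 2) + 5)*(-3) = 1222 + (-6 + 5)*(-3) = 1222 - 1*(-3) = 1222 + 3 = 1225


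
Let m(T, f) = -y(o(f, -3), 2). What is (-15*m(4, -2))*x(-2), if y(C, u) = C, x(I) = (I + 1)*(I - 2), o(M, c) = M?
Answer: -120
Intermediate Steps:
x(I) = (1 + I)*(-2 + I)
m(T, f) = -f
(-15*m(4, -2))*x(-2) = (-(-15)*(-2))*(-2 + (-2)² - 1*(-2)) = (-15*2)*(-2 + 4 + 2) = -30*4 = -120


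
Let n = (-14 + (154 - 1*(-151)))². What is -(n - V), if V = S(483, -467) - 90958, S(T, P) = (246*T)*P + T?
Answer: -55663162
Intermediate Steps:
S(T, P) = T + 246*P*T (S(T, P) = 246*P*T + T = T + 246*P*T)
V = -55578481 (V = 483*(1 + 246*(-467)) - 90958 = 483*(1 - 114882) - 90958 = 483*(-114881) - 90958 = -55487523 - 90958 = -55578481)
n = 84681 (n = (-14 + (154 + 151))² = (-14 + 305)² = 291² = 84681)
-(n - V) = -(84681 - 1*(-55578481)) = -(84681 + 55578481) = -1*55663162 = -55663162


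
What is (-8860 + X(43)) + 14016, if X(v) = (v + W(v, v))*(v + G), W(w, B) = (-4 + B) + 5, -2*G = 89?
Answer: 10051/2 ≈ 5025.5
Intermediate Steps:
G = -89/2 (G = -1/2*89 = -89/2 ≈ -44.500)
W(w, B) = 1 + B
X(v) = (1 + 2*v)*(-89/2 + v) (X(v) = (v + (1 + v))*(v - 89/2) = (1 + 2*v)*(-89/2 + v))
(-8860 + X(43)) + 14016 = (-8860 + (-89/2 - 88*43 + 2*43**2)) + 14016 = (-8860 + (-89/2 - 3784 + 2*1849)) + 14016 = (-8860 + (-89/2 - 3784 + 3698)) + 14016 = (-8860 - 261/2) + 14016 = -17981/2 + 14016 = 10051/2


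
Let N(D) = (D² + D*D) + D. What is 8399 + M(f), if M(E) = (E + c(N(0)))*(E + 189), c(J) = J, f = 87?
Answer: 32411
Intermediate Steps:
N(D) = D + 2*D² (N(D) = (D² + D²) + D = 2*D² + D = D + 2*D²)
M(E) = E*(189 + E) (M(E) = (E + 0*(1 + 2*0))*(E + 189) = (E + 0*(1 + 0))*(189 + E) = (E + 0*1)*(189 + E) = (E + 0)*(189 + E) = E*(189 + E))
8399 + M(f) = 8399 + 87*(189 + 87) = 8399 + 87*276 = 8399 + 24012 = 32411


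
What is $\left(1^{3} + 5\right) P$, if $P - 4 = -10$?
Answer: $-36$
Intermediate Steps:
$P = -6$ ($P = 4 - 10 = -6$)
$\left(1^{3} + 5\right) P = \left(1^{3} + 5\right) \left(-6\right) = \left(1 + 5\right) \left(-6\right) = 6 \left(-6\right) = -36$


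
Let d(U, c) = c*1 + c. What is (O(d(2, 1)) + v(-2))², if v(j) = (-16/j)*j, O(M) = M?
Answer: 196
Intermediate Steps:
d(U, c) = 2*c (d(U, c) = c + c = 2*c)
v(j) = -16
(O(d(2, 1)) + v(-2))² = (2*1 - 16)² = (2 - 16)² = (-14)² = 196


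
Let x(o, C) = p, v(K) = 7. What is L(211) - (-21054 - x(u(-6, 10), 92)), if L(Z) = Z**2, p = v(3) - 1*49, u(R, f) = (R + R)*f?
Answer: 65533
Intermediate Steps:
u(R, f) = 2*R*f (u(R, f) = (2*R)*f = 2*R*f)
p = -42 (p = 7 - 1*49 = 7 - 49 = -42)
x(o, C) = -42
L(211) - (-21054 - x(u(-6, 10), 92)) = 211**2 - (-21054 - 1*(-42)) = 44521 - (-21054 + 42) = 44521 - 1*(-21012) = 44521 + 21012 = 65533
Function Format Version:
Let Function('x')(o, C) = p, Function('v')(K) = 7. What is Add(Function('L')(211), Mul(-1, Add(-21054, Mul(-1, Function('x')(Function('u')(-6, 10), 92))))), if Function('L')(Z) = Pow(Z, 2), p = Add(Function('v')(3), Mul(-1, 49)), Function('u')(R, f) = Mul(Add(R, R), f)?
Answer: 65533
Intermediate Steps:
Function('u')(R, f) = Mul(2, R, f) (Function('u')(R, f) = Mul(Mul(2, R), f) = Mul(2, R, f))
p = -42 (p = Add(7, Mul(-1, 49)) = Add(7, -49) = -42)
Function('x')(o, C) = -42
Add(Function('L')(211), Mul(-1, Add(-21054, Mul(-1, Function('x')(Function('u')(-6, 10), 92))))) = Add(Pow(211, 2), Mul(-1, Add(-21054, Mul(-1, -42)))) = Add(44521, Mul(-1, Add(-21054, 42))) = Add(44521, Mul(-1, -21012)) = Add(44521, 21012) = 65533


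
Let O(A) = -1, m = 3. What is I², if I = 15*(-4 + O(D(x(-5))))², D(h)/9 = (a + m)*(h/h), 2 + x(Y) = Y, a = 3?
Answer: 140625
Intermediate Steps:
x(Y) = -2 + Y
D(h) = 54 (D(h) = 9*((3 + 3)*(h/h)) = 9*(6*1) = 9*6 = 54)
I = 375 (I = 15*(-4 - 1)² = 15*(-5)² = 15*25 = 375)
I² = 375² = 140625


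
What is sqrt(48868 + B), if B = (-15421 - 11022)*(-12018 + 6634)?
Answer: 6*sqrt(3956055) ≈ 11934.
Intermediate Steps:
B = 142369112 (B = -26443*(-5384) = 142369112)
sqrt(48868 + B) = sqrt(48868 + 142369112) = sqrt(142417980) = 6*sqrt(3956055)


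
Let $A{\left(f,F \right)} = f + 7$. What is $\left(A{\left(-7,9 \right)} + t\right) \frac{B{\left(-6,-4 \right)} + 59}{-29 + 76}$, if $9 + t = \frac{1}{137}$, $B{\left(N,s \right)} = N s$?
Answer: $- \frac{102256}{6439} \approx -15.881$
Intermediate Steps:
$A{\left(f,F \right)} = 7 + f$
$t = - \frac{1232}{137}$ ($t = -9 + \frac{1}{137} = - \frac{1232}{137} \approx -8.9927$)
$\left(A{\left(-7,9 \right)} + t\right) \frac{B{\left(-6,-4 \right)} + 59}{-29 + 76} = \left(\left(7 - 7\right) - \frac{1232}{137}\right) \frac{\left(-6\right) \left(-4\right) + 59}{-29 + 76} = \left(0 - \frac{1232}{137}\right) \frac{24 + 59}{47} = - \frac{1232 \cdot 83 \cdot \frac{1}{47}}{137} = \left(- \frac{1232}{137}\right) \frac{83}{47} = - \frac{102256}{6439}$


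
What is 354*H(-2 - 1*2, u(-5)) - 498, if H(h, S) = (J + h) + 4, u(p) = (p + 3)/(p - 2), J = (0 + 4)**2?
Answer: 5166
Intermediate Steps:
J = 16 (J = 4**2 = 16)
u(p) = (3 + p)/(-2 + p)
H(h, S) = 20 + h (H(h, S) = (16 + h) + 4 = 20 + h)
354*H(-2 - 1*2, u(-5)) - 498 = 354*(20 + (-2 - 1*2)) - 498 = 354*(20 + (-2 - 2)) - 498 = 354*(20 - 4) - 498 = 354*16 - 498 = 5664 - 498 = 5166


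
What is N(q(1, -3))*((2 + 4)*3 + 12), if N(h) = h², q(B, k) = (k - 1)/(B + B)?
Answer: 120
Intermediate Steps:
q(B, k) = (-1 + k)/(2*B) (q(B, k) = (-1 + k)/((2*B)) = (-1 + k)*(1/(2*B)) = (-1 + k)/(2*B))
N(q(1, -3))*((2 + 4)*3 + 12) = ((½)*(-1 - 3)/1)²*((2 + 4)*3 + 12) = ((½)*1*(-4))²*(6*3 + 12) = (-2)²*(18 + 12) = 4*30 = 120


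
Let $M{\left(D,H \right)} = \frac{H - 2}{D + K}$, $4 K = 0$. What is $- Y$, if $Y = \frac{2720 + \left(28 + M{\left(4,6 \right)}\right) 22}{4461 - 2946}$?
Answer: $- \frac{3358}{1515} \approx -2.2165$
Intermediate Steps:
$K = 0$ ($K = \frac{1}{4} \cdot 0 = 0$)
$M{\left(D,H \right)} = \frac{-2 + H}{D}$ ($M{\left(D,H \right)} = \frac{H - 2}{D + 0} = \frac{-2 + H}{D}$)
$Y = \frac{3358}{1515}$ ($Y = \frac{2720 + \left(28 + \frac{-2 + 6}{4}\right) 22}{4461 - 2946} = \frac{2720 + \left(28 + \frac{1}{4} \cdot 4\right) 22}{4461 - 2946} = \frac{2720 + \left(28 + 1\right) 22}{4461 - 2946} = \frac{2720 + 29 \cdot 22}{1515} = \left(2720 + 638\right) \frac{1}{1515} = 3358 \cdot \frac{1}{1515} = \frac{3358}{1515} \approx 2.2165$)
$- Y = \left(-1\right) \frac{3358}{1515} = - \frac{3358}{1515}$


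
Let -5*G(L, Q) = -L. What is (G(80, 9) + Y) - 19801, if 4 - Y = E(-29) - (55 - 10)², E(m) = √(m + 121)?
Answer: -17756 - 2*√23 ≈ -17766.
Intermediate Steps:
G(L, Q) = L/5 (G(L, Q) = -(-1)*L/5 = L/5)
E(m) = √(121 + m)
Y = 2029 - 2*√23 (Y = 4 - (√(121 - 29) - (55 - 10)²) = 4 - (√92 - 1*45²) = 4 - (2*√23 - 1*2025) = 4 - (2*√23 - 2025) = 4 - (-2025 + 2*√23) = 4 + (2025 - 2*√23) = 2029 - 2*√23 ≈ 2019.4)
(G(80, 9) + Y) - 19801 = ((⅕)*80 + (2029 - 2*√23)) - 19801 = (16 + (2029 - 2*√23)) - 19801 = (2045 - 2*√23) - 19801 = -17756 - 2*√23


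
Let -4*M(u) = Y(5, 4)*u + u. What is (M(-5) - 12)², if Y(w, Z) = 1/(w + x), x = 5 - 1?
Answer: 36481/324 ≈ 112.60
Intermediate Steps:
x = 4
Y(w, Z) = 1/(4 + w) (Y(w, Z) = 1/(w + 4) = 1/(4 + w))
M(u) = -5*u/18 (M(u) = -(u/(4 + 5) + u)/4 = -(u/9 + u)/4 = -5*u/18)
(M(-5) - 12)² = (-5/18*(-5) - 12)² = (25/18 - 12)² = (-191/18)² = 36481/324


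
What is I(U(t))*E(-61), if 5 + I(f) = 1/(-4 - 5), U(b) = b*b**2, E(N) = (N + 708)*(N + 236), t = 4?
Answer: -5208350/9 ≈ -5.7871e+5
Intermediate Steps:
E(N) = (236 + N)*(708 + N) (E(N) = (708 + N)*(236 + N) = (236 + N)*(708 + N))
U(b) = b**3
I(f) = -46/9 (I(f) = -5 + 1/(-4 - 5) = -5 + 1/(-9) = -5 - 1/9 = -46/9)
I(U(t))*E(-61) = -46*(167088 + (-61)**2 + 944*(-61))/9 = -46*(167088 + 3721 - 57584)/9 = -46/9*113225 = -5208350/9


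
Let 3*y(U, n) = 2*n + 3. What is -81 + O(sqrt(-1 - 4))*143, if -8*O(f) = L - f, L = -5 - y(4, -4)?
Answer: -257/12 + 143*I*sqrt(5)/8 ≈ -21.417 + 39.97*I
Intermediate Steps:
y(U, n) = 1 + 2*n/3 (y(U, n) = (2*n + 3)/3 = (3 + 2*n)/3 = 1 + 2*n/3)
L = -10/3 (L = -5 - (1 + (2/3)*(-4)) = -5 - (1 - 8/3) = -5 - 1*(-5/3) = -5 + 5/3 = -10/3 ≈ -3.3333)
O(f) = 5/12 + f/8 (O(f) = -(-10/3 - f)/8 = 5/12 + f/8)
-81 + O(sqrt(-1 - 4))*143 = -81 + (5/12 + sqrt(-1 - 4)/8)*143 = -81 + (5/12 + sqrt(-5)/8)*143 = -81 + (5/12 + (I*sqrt(5))/8)*143 = -81 + (5/12 + I*sqrt(5)/8)*143 = -81 + (715/12 + 143*I*sqrt(5)/8) = -257/12 + 143*I*sqrt(5)/8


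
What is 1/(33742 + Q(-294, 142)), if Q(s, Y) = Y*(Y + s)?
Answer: 1/12158 ≈ 8.2250e-5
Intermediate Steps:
1/(33742 + Q(-294, 142)) = 1/(33742 + 142*(142 - 294)) = 1/(33742 + 142*(-152)) = 1/(33742 - 21584) = 1/12158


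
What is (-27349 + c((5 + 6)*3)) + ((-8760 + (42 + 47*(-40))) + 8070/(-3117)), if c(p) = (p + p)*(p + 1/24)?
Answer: -148655295/4156 ≈ -35769.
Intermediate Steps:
c(p) = 2*p*(1/24 + p) (c(p) = (2*p)*(p + 1/24) = (2*p)*(1/24 + p) = 2*p*(1/24 + p))
(-27349 + c((5 + 6)*3)) + ((-8760 + (42 + 47*(-40))) + 8070/(-3117)) = (-27349 + ((5 + 6)*3)*(1 + 24*((5 + 6)*3))/12) + ((-8760 + (42 + 47*(-40))) + 8070/(-3117)) = (-27349 + (11*3)*(1 + 24*(11*3))/12) + ((-8760 + (42 - 1880)) + 8070*(-1/3117)) = (-27349 + (1/12)*33*(1 + 24*33)) + ((-8760 - 1838) - 2690/1039) = (-27349 + (1/12)*33*(1 + 792)) + (-10598 - 2690/1039) = (-27349 + (1/12)*33*793) - 11014012/1039 = (-27349 + 8723/4) - 11014012/1039 = -100673/4 - 11014012/1039 = -148655295/4156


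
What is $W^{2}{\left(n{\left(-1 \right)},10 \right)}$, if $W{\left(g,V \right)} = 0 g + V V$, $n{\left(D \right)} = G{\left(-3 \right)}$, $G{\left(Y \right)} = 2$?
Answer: $10000$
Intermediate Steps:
$n{\left(D \right)} = 2$
$W{\left(g,V \right)} = V^{2}$ ($W{\left(g,V \right)} = 0 + V^{2} = V^{2}$)
$W^{2}{\left(n{\left(-1 \right)},10 \right)} = \left(10^{2}\right)^{2} = 100^{2} = 10000$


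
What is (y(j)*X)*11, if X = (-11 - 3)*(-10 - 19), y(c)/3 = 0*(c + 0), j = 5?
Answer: 0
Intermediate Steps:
y(c) = 0 (y(c) = 3*(0*(c + 0)) = 3*(0*c) = 3*0 = 0)
X = 406 (X = -14*(-29) = 406)
(y(j)*X)*11 = (0*406)*11 = 0*11 = 0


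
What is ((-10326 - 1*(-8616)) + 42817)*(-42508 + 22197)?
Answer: -834924277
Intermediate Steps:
((-10326 - 1*(-8616)) + 42817)*(-42508 + 22197) = ((-10326 + 8616) + 42817)*(-20311) = (-1710 + 42817)*(-20311) = 41107*(-20311) = -834924277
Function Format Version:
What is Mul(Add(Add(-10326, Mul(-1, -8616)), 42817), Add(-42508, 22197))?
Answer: -834924277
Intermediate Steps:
Mul(Add(Add(-10326, Mul(-1, -8616)), 42817), Add(-42508, 22197)) = Mul(Add(Add(-10326, 8616), 42817), -20311) = Mul(Add(-1710, 42817), -20311) = Mul(41107, -20311) = -834924277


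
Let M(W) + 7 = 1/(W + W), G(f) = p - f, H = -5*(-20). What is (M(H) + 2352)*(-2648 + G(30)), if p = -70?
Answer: -322203687/50 ≈ -6.4441e+6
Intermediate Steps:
H = 100
G(f) = -70 - f
M(W) = -7 + 1/(2*W) (M(W) = -7 + 1/(W + W) = -7 + 1/(2*W))
(M(H) + 2352)*(-2648 + G(30)) = ((-7 + (1/2)/100) + 2352)*(-2648 + (-70 - 1*30)) = ((-7 + (1/2)*(1/100)) + 2352)*(-2648 + (-70 - 30)) = ((-7 + 1/200) + 2352)*(-2648 - 100) = (-1399/200 + 2352)*(-2748) = (469001/200)*(-2748) = -322203687/50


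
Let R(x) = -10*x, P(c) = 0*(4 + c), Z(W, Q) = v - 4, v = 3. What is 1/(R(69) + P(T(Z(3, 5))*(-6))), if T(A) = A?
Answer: -1/690 ≈ -0.0014493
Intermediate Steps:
Z(W, Q) = -1 (Z(W, Q) = 3 - 4 = -1)
P(c) = 0
1/(R(69) + P(T(Z(3, 5))*(-6))) = 1/(-10*69 + 0) = 1/(-690 + 0) = 1/(-690) = -1/690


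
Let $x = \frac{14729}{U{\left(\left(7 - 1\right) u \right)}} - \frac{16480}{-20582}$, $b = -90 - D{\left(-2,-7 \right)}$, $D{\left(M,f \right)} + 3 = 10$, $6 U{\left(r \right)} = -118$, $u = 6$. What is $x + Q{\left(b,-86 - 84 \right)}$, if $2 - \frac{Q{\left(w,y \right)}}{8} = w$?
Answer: $\frac{26635591}{607169} \approx 43.868$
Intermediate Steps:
$U{\left(r \right)} = - \frac{59}{3}$ ($U{\left(r \right)} = \frac{1}{6} \left(-118\right) = - \frac{59}{3}$)
$D{\left(M,f \right)} = 7$ ($D{\left(M,f \right)} = -3 + 10 = 7$)
$b = -97$ ($b = -90 - 7 = -97$)
$Q{\left(w,y \right)} = 16 - 8 w$
$x = - \frac{454242257}{607169}$ ($x = \frac{14729}{- \frac{59}{3}} - \frac{16480}{-20582} = 14729 \left(- \frac{3}{59}\right) - - \frac{8240}{10291} = - \frac{44187}{59} + \frac{8240}{10291} = - \frac{454242257}{607169} \approx -748.13$)
$x + Q{\left(b,-86 - 84 \right)} = - \frac{454242257}{607169} + \left(16 - -776\right) = - \frac{454242257}{607169} + \left(16 + 776\right) = - \frac{454242257}{607169} + 792 = \frac{26635591}{607169}$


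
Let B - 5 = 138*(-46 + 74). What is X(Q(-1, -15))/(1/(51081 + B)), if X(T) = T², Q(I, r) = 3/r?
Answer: 2198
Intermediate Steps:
B = 3869 (B = 5 + 138*(-46 + 74) = 5 + 138*28 = 5 + 3864 = 3869)
X(Q(-1, -15))/(1/(51081 + B)) = (3/(-15))²/(1/(51081 + 3869)) = (3*(-1/15))²/(1/54950) = (-⅕)²/(1/54950) = (1/25)*54950 = 2198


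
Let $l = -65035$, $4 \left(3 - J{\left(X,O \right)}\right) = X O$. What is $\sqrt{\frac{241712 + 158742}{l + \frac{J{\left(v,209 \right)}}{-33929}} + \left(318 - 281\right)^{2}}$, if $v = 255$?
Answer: $\frac{\sqrt{106168773326865772232273}}{8826236777} \approx 36.917$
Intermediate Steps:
$J{\left(X,O \right)} = 3 - \frac{O X}{4}$ ($J{\left(X,O \right)} = 3 - \frac{X O}{4} = 3 - \frac{O X}{4}$)
$\sqrt{\frac{241712 + 158742}{l + \frac{J{\left(v,209 \right)}}{-33929}} + \left(318 - 281\right)^{2}} = \sqrt{\frac{241712 + 158742}{-65035 + \frac{3 - \frac{209}{4} \cdot 255}{-33929}} + \left(318 - 281\right)^{2}} = \sqrt{\frac{400454}{-65035 + \left(3 - \frac{53295}{4}\right) \left(- \frac{1}{33929}\right)} + 37^{2}} = \sqrt{\frac{400454}{-65035 - - \frac{53283}{135716}} + 1369} = \sqrt{\frac{400454}{-65035 + \frac{53283}{135716}} + 1369} = \sqrt{\frac{400454}{- \frac{8826236777}{135716}} + 1369} = \sqrt{400454 \left(- \frac{135716}{8826236777}\right) + 1369} = \sqrt{- \frac{54348015064}{8826236777} + 1369} = \sqrt{\frac{12028770132649}{8826236777}} = \frac{\sqrt{106168773326865772232273}}{8826236777}$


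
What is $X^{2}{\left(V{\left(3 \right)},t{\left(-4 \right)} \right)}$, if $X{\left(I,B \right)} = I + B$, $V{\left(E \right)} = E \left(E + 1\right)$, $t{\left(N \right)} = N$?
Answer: $64$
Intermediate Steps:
$V{\left(E \right)} = E \left(1 + E\right)$
$X{\left(I,B \right)} = B + I$
$X^{2}{\left(V{\left(3 \right)},t{\left(-4 \right)} \right)} = \left(-4 + 3 \left(1 + 3\right)\right)^{2} = \left(-4 + 3 \cdot 4\right)^{2} = \left(-4 + 12\right)^{2} = 8^{2} = 64$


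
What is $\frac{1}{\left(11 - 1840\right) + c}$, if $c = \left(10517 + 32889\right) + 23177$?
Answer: $\frac{1}{64754} \approx 1.5443 \cdot 10^{-5}$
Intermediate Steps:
$c = 66583$ ($c = 43406 + 23177 = 66583$)
$\frac{1}{\left(11 - 1840\right) + c} = \frac{1}{\left(11 - 1840\right) + 66583} = \frac{1}{-1829 + 66583} = \frac{1}{64754}$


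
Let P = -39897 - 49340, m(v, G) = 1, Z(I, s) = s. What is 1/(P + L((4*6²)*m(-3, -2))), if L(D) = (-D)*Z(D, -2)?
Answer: -1/88949 ≈ -1.1242e-5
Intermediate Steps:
L(D) = 2*D (L(D) = -D*(-2) = 2*D)
P = -89237
1/(P + L((4*6²)*m(-3, -2))) = 1/(-89237 + 2*((4*6²)*1)) = 1/(-89237 + 2*((4*36)*1)) = 1/(-89237 + 2*(144*1)) = 1/(-89237 + 2*144) = 1/(-89237 + 288) = 1/(-88949) = -1/88949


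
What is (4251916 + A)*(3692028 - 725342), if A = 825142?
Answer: 15062036889788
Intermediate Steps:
(4251916 + A)*(3692028 - 725342) = (4251916 + 825142)*(3692028 - 725342) = 5077058*2966686 = 15062036889788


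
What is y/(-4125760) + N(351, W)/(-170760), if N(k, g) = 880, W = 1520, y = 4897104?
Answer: -1312281481/1100804340 ≈ -1.1921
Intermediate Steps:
y/(-4125760) + N(351, W)/(-170760) = 4897104/(-4125760) + 880/(-170760) = 4897104*(-1/4125760) + 880*(-1/170760) = -306069/257860 - 22/4269 = -1312281481/1100804340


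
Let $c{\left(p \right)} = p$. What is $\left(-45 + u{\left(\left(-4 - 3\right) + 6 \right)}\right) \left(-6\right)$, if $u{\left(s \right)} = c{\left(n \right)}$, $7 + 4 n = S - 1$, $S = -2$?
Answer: $285$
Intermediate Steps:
$n = - \frac{5}{2}$ ($n = - \frac{7}{4} + \frac{-2 - 1}{4} = - \frac{7}{4} + \frac{1}{4} \left(-3\right) = - \frac{7}{4} - \frac{3}{4} = - \frac{5}{2} \approx -2.5$)
$u{\left(s \right)} = - \frac{5}{2}$
$\left(-45 + u{\left(\left(-4 - 3\right) + 6 \right)}\right) \left(-6\right) = \left(-45 - \frac{5}{2}\right) \left(-6\right) = \left(- \frac{95}{2}\right) \left(-6\right) = 285$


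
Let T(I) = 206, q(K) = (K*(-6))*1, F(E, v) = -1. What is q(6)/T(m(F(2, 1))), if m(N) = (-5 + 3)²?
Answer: -18/103 ≈ -0.17476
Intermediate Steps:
q(K) = -6*K (q(K) = -6*K*1 = -6*K)
m(N) = 4 (m(N) = (-2)² = 4)
q(6)/T(m(F(2, 1))) = -6*6/206 = -36*1/206 = -18/103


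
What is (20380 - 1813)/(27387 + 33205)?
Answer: 18567/60592 ≈ 0.30643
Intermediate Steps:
(20380 - 1813)/(27387 + 33205) = 18567/60592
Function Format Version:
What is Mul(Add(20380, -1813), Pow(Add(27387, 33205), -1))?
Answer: Rational(18567, 60592) ≈ 0.30643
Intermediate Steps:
Mul(Add(20380, -1813), Pow(Add(27387, 33205), -1)) = Mul(18567, Pow(60592, -1)) = Mul(18567, Rational(1, 60592)) = Rational(18567, 60592)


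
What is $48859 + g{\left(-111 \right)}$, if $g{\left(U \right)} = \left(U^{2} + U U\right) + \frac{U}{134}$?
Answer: $\frac{9849023}{134} \approx 73500.0$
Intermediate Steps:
$g{\left(U \right)} = 2 U^{2} + \frac{U}{134}$ ($g{\left(U \right)} = \left(U^{2} + U^{2}\right) + U \frac{1}{134} = 2 U^{2} + \frac{U}{134}$)
$48859 + g{\left(-111 \right)} = 48859 + \frac{1}{134} \left(-111\right) \left(1 + 268 \left(-111\right)\right) = 48859 + \frac{1}{134} \left(-111\right) \left(1 - 29748\right) = 48859 + \frac{1}{134} \left(-111\right) \left(-29747\right) = 48859 + \frac{3301917}{134} = \frac{9849023}{134}$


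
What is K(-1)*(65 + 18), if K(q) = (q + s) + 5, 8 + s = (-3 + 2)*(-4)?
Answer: 0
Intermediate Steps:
s = -4 (s = -8 + (-3 + 2)*(-4) = -8 - 1*(-4) = -8 + 4 = -4)
K(q) = 1 + q (K(q) = (q - 4) + 5 = (-4 + q) + 5 = 1 + q)
K(-1)*(65 + 18) = (1 - 1)*(65 + 18) = 0*83 = 0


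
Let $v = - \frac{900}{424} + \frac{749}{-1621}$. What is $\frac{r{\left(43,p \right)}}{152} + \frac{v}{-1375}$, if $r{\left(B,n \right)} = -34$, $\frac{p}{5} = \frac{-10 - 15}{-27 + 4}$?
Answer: $- \frac{1991339853}{8977908500} \approx -0.2218$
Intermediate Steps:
$p = \frac{125}{23}$ ($p = 5 \frac{-10 - 15}{-27 + 4} = 5 \left(- \frac{25}{-23}\right) = 5 \left(\left(-25\right) \left(- \frac{1}{23}\right)\right) = 5 \cdot \frac{25}{23} = \frac{125}{23} \approx 5.4348$)
$v = - \frac{444119}{171826}$ ($v = \left(-900\right) \frac{1}{424} + 749 \left(- \frac{1}{1621}\right) = - \frac{225}{106} - \frac{749}{1621} = - \frac{444119}{171826} \approx -2.5847$)
$\frac{r{\left(43,p \right)}}{152} + \frac{v}{-1375} = - \frac{34}{152} - \frac{444119}{171826 \left(-1375\right)} = \left(-34\right) \frac{1}{152} - - \frac{444119}{236260750} = - \frac{17}{76} + \frac{444119}{236260750} = - \frac{1991339853}{8977908500}$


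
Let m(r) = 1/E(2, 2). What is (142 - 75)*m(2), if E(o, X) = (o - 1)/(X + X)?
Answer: 268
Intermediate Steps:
E(o, X) = (-1 + o)/(2*X) (E(o, X) = (-1 + o)/((2*X)) = (-1 + o)*(1/(2*X)) = (-1 + o)/(2*X))
m(r) = 4 (m(r) = 1/((½)*(-1 + 2)/2) = 1/((½)*(½)*1) = 1/(¼) = 4)
(142 - 75)*m(2) = (142 - 75)*4 = 67*4 = 268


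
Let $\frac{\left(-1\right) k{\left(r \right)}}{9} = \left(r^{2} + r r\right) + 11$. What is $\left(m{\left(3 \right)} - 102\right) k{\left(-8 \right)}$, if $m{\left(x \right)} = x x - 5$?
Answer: $122598$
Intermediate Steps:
$m{\left(x \right)} = -5 + x^{2}$ ($m{\left(x \right)} = x^{2} - 5 = -5 + x^{2}$)
$k{\left(r \right)} = -99 - 18 r^{2}$ ($k{\left(r \right)} = - 9 \left(\left(r^{2} + r r\right) + 11\right) = - 9 \left(\left(r^{2} + r^{2}\right) + 11\right) = - 9 \left(2 r^{2} + 11\right) = - 9 \left(11 + 2 r^{2}\right) = -99 - 18 r^{2}$)
$\left(m{\left(3 \right)} - 102\right) k{\left(-8 \right)} = \left(\left(-5 + 3^{2}\right) - 102\right) \left(-99 - 18 \left(-8\right)^{2}\right) = \left(\left(-5 + 9\right) - 102\right) \left(-99 - 1152\right) = \left(4 - 102\right) \left(-99 - 1152\right) = \left(-98\right) \left(-1251\right) = 122598$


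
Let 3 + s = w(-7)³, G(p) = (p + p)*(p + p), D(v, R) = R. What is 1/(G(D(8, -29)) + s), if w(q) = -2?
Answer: 1/3353 ≈ 0.00029824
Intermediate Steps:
G(p) = 4*p² (G(p) = (2*p)*(2*p) = 4*p²)
s = -11 (s = -3 + (-2)³ = -3 - 8 = -11)
1/(G(D(8, -29)) + s) = 1/(4*(-29)² - 11) = 1/(4*841 - 11) = 1/(3364 - 11) = 1/3353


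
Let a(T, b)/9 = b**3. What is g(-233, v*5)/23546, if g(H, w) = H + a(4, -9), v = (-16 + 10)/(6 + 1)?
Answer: -3397/11773 ≈ -0.28854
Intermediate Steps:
a(T, b) = 9*b**3
v = -6/7 ≈ -0.85714
g(H, w) = -6561 + H (g(H, w) = H + 9*(-9)**3 = H + 9*(-729) = H - 6561 = -6561 + H)
g(-233, v*5)/23546 = (-6561 - 233)/23546 = -6794*1/23546 = -3397/11773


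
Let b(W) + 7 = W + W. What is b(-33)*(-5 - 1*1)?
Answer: 438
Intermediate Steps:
b(W) = -7 + 2*W (b(W) = -7 + (W + W) = -7 + 2*W)
b(-33)*(-5 - 1*1) = (-7 + 2*(-33))*(-5 - 1*1) = (-7 - 66)*(-5 - 1) = -73*(-6) = 438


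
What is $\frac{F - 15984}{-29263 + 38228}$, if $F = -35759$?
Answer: $- \frac{51743}{8965} \approx -5.7717$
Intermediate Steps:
$\frac{F - 15984}{-29263 + 38228} = \frac{-35759 - 15984}{-29263 + 38228} = - \frac{51743}{8965}$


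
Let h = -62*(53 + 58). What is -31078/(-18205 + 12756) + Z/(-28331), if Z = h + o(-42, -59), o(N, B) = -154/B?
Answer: 54159440178/9108161521 ≈ 5.9463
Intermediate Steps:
h = -6882 (h = -62*111 = -6882)
Z = -405884/59 (Z = -6882 - 154/(-59) = -6882 - 154*(-1/59) = -6882 + 154/59 = -405884/59 ≈ -6879.4)
-31078/(-18205 + 12756) + Z/(-28331) = -31078/(-18205 + 12756) - 405884/59/(-28331) = -31078/(-5449) - 405884/59*(-1/28331) = -31078*(-1/5449) + 405884/1671529 = 31078/5449 + 405884/1671529 = 54159440178/9108161521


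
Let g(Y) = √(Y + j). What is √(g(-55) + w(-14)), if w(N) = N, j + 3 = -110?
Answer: √(-14 + 2*I*√42) ≈ 1.5935 + 4.0669*I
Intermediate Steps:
j = -113 (j = -3 - 110 = -113)
g(Y) = √(-113 + Y) (g(Y) = √(Y - 113) = √(-113 + Y))
√(g(-55) + w(-14)) = √(√(-113 - 55) - 14) = √(√(-168) - 14) = √(2*I*√42 - 14) = √(-14 + 2*I*√42)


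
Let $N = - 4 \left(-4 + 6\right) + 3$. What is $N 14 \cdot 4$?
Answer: $-280$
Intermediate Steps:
$N = -5$ ($N = \left(-4\right) 2 + 3 = -8 + 3 = -5$)
$N 14 \cdot 4 = \left(-5\right) 14 \cdot 4 = \left(-70\right) 4 = -280$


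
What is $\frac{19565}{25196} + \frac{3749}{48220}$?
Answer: $\frac{129735513}{151868890} \approx 0.85426$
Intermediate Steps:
$\frac{19565}{25196} + \frac{3749}{48220} = \frac{129735513}{151868890}$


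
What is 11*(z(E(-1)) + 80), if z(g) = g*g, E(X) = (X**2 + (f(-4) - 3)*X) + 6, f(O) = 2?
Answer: 1584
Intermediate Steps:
E(X) = 6 + X**2 - X (E(X) = (X**2 + (2 - 3)*X) + 6 = (X**2 - X) + 6 = 6 + X**2 - X)
z(g) = g**2
11*(z(E(-1)) + 80) = 11*((6 + (-1)**2 - 1*(-1))**2 + 80) = 11*((6 + 1 + 1)**2 + 80) = 11*(8**2 + 80) = 11*(64 + 80) = 11*144 = 1584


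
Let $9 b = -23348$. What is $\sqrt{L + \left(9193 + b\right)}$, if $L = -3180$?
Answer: $\frac{\sqrt{30769}}{3} \approx 58.47$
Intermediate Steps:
$b = - \frac{23348}{9}$ ($b = \frac{1}{9} \left(-23348\right) = - \frac{23348}{9} \approx -2594.2$)
$\sqrt{L + \left(9193 + b\right)} = \sqrt{-3180 + \left(9193 - \frac{23348}{9}\right)} = \sqrt{-3180 + \frac{59389}{9}} = \sqrt{\frac{30769}{9}} = \frac{\sqrt{30769}}{3}$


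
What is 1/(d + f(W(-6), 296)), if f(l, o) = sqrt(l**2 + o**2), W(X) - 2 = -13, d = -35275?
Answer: -2075/73190464 - sqrt(87737)/1244237888 ≈ -2.8589e-5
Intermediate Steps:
W(X) = -11 (W(X) = 2 - 13 = -11)
1/(d + f(W(-6), 296)) = 1/(-35275 + sqrt((-11)**2 + 296**2)) = 1/(-35275 + sqrt(121 + 87616)) = 1/(-35275 + sqrt(87737))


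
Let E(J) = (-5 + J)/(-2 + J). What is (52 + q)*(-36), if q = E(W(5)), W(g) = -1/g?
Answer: -21528/11 ≈ -1957.1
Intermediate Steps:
E(J) = (-5 + J)/(-2 + J)
q = 26/11 (q = (-5 - 1/5)/(-2 - 1/5) = (-5 - 1*⅕)/(-2 - 1*⅕) = (-5 - ⅕)/(-2 - ⅕) = -26/5/(-11/5) = -5/11*(-26/5) = 26/11 ≈ 2.3636)
(52 + q)*(-36) = (52 + 26/11)*(-36) = (598/11)*(-36) = -21528/11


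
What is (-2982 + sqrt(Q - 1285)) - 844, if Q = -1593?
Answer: -3826 + I*sqrt(2878) ≈ -3826.0 + 53.647*I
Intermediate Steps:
(-2982 + sqrt(Q - 1285)) - 844 = (-2982 + sqrt(-1593 - 1285)) - 844 = (-2982 + sqrt(-2878)) - 844 = (-2982 + I*sqrt(2878)) - 844 = -3826 + I*sqrt(2878)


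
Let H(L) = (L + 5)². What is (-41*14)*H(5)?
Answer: -57400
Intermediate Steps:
H(L) = (5 + L)²
(-41*14)*H(5) = (-41*14)*(5 + 5)² = -574*10² = -574*100 = -57400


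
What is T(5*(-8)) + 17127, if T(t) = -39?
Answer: 17088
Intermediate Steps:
T(5*(-8)) + 17127 = -39 + 17127 = 17088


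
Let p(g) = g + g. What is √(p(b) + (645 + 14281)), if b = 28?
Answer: √14982 ≈ 122.40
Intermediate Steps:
p(g) = 2*g
√(p(b) + (645 + 14281)) = √(2*28 + (645 + 14281)) = √(56 + 14926) = √14982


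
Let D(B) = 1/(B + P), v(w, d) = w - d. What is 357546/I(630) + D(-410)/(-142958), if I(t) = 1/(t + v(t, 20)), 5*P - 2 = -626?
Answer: 169481959126831685/382269692 ≈ 4.4336e+8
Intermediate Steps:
P = -624/5 (P = ⅖ + (⅕)*(-626) = ⅖ - 626/5 = -624/5 ≈ -124.80)
D(B) = 1/(-624/5 + B) (D(B) = 1/(B - 624/5) = 1/(-624/5 + B))
I(t) = 1/(-20 + 2*t) (I(t) = 1/(t + (t - 1*20)) = 1/(t + (t - 20)) = 1/(t + (-20 + t)) = 1/(-20 + 2*t))
357546/I(630) + D(-410)/(-142958) = 357546/((1/(2*(-10 + 630)))) + (5/(-624 + 5*(-410)))/(-142958) = 357546/(((½)/620)) + (5/(-624 - 2050))*(-1/142958) = 357546/(((½)*(1/620))) + (5/(-2674))*(-1/142958) = 357546/(1/1240) + (5*(-1/2674))*(-1/142958) = 357546*1240 - 5/2674*(-1/142958) = 443357040 + 5/382269692 = 169481959126831685/382269692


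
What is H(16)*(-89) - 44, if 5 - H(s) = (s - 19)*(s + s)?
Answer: -9033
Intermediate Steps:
H(s) = 5 - 2*s*(-19 + s) (H(s) = 5 - (s - 19)*(s + s) = 5 - (-19 + s)*2*s = 5 - 2*s*(-19 + s))
H(16)*(-89) - 44 = (5 - 2*16² + 38*16)*(-89) - 44 = (5 - 2*256 + 608)*(-89) - 44 = (5 - 512 + 608)*(-89) - 44 = 101*(-89) - 44 = -8989 - 44 = -9033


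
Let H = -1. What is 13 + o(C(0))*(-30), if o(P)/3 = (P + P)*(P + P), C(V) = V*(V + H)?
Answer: 13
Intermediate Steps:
C(V) = V*(-1 + V) (C(V) = V*(V - 1) = V*(-1 + V))
o(P) = 12*P² (o(P) = 3*((P + P)*(P + P)) = 3*((2*P)*(2*P)) = 3*(4*P²) = 12*P²)
13 + o(C(0))*(-30) = 13 + (12*(0*(-1 + 0))²)*(-30) = 13 + (12*(0*(-1))²)*(-30) = 13 + (12*0²)*(-30) = 13 + (12*0)*(-30) = 13 + 0*(-30) = 13 + 0 = 13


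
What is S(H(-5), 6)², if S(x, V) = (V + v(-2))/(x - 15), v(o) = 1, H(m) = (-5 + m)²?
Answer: 49/7225 ≈ 0.0067820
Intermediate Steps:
S(x, V) = (1 + V)/(-15 + x) (S(x, V) = (V + 1)/(x - 15) = (1 + V)/(-15 + x))
S(H(-5), 6)² = ((1 + 6)/(-15 + (-5 - 5)²))² = (7/(-15 + (-10)²))² = (7/(-15 + 100))² = (7/85)² = 49/7225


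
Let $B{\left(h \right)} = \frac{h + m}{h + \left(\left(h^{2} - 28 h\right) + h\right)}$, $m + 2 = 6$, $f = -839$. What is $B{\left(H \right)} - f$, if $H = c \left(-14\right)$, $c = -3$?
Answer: $\frac{281927}{336} \approx 839.07$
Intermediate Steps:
$m = 4$ ($m = -2 + 6 = 4$)
$H = 42$ ($H = \left(-3\right) \left(-14\right) = 42$)
$B{\left(h \right)} = \frac{4 + h}{h^{2} - 26 h}$ ($B{\left(h \right)} = \frac{h + 4}{h + \left(\left(h^{2} - 28 h\right) + h\right)} = \frac{4 + h}{h + \left(h^{2} - 27 h\right)} = \frac{4 + h}{h^{2} - 26 h}$)
$B{\left(H \right)} - f = \frac{4 + 42}{42 \left(-26 + 42\right)} - -839 = \frac{1}{42} \cdot \frac{1}{16} \cdot 46 + 839 = \frac{23}{336} + 839 = \frac{281927}{336}$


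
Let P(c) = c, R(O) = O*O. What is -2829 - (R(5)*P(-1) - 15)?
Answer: -2789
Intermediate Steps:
R(O) = O²
-2829 - (R(5)*P(-1) - 15) = -2829 - (5²*(-1) - 15) = -2829 - (25*(-1) - 15) = -2829 - (-25 - 15) = -2829 - 1*(-40) = -2829 + 40 = -2789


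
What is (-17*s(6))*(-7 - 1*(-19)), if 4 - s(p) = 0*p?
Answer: -816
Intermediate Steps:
s(p) = 4 (s(p) = 4 - 0*p = 4 - 1*0 = 4 + 0 = 4)
(-17*s(6))*(-7 - 1*(-19)) = (-17*4)*(-7 - 1*(-19)) = -68*(-7 + 19) = -68*12 = -816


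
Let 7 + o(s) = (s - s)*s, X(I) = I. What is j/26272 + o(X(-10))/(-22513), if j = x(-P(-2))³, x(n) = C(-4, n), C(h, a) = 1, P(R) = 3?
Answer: 206417/591461536 ≈ 0.00034899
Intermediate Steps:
x(n) = 1
o(s) = -7 (o(s) = -7 + (s - s)*s = -7 + 0*s = -7 + 0 = -7)
j = 1 (j = 1³ = 1)
j/26272 + o(X(-10))/(-22513) = 1/26272 - 7/(-22513) = 1*(1/26272) - 7*(-1/22513) = 1/26272 + 7/22513 = 206417/591461536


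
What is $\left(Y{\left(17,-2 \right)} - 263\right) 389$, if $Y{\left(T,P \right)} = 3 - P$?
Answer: $-100362$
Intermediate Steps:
$\left(Y{\left(17,-2 \right)} - 263\right) 389 = \left(\left(3 - -2\right) - 263\right) 389 = \left(\left(3 + 2\right) - 263\right) 389 = \left(5 - 263\right) 389 = \left(-258\right) 389 = -100362$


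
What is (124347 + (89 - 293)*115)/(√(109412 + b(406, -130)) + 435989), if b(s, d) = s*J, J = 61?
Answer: 43985622243/190086273943 - 100887*√134178/190086273943 ≈ 0.23120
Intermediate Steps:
b(s, d) = 61*s (b(s, d) = s*61 = 61*s)
(124347 + (89 - 293)*115)/(√(109412 + b(406, -130)) + 435989) = (124347 + (89 - 293)*115)/(√(109412 + 61*406) + 435989) = (124347 - 204*115)/(√(109412 + 24766) + 435989) = (124347 - 23460)/(√134178 + 435989) = 100887/(435989 + √134178)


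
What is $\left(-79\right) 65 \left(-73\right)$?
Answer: $374855$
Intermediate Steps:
$\left(-79\right) 65 \left(-73\right) = \left(-5135\right) \left(-73\right) = 374855$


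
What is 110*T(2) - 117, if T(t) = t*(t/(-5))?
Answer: -205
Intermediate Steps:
T(t) = -t²/5 (T(t) = t*(t*(-⅕)) = t*(-t/5) = -t²/5)
110*T(2) - 117 = 110*(-⅕*2²) - 117 = 110*(-⅕*4) - 117 = 110*(-⅘) - 117 = -88 - 117 = -205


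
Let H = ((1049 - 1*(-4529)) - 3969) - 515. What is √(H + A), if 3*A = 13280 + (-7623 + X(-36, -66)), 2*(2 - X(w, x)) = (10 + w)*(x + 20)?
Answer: 3*√309 ≈ 52.735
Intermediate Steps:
X(w, x) = 2 - (10 + w)*(20 + x)/2 (X(w, x) = 2 - (10 + w)*(x + 20)/2 = 2 - (10 + w)*(20 + x)/2)
A = 1687 (A = (13280 + (-7623 + (-98 - 10*(-36) - 5*(-66) - ½*(-36)*(-66))))/3 = (13280 + (-7623 + (-98 + 360 + 330 - 1188)))/3 = (13280 + (-7623 - 596))/3 = (13280 - 8219)/3 = (⅓)*5061 = 1687)
H = 1094 (H = ((1049 + 4529) - 3969) - 515 = (5578 - 3969) - 515 = 1609 - 515 = 1094)
√(H + A) = √(1094 + 1687) = √2781 = 3*√309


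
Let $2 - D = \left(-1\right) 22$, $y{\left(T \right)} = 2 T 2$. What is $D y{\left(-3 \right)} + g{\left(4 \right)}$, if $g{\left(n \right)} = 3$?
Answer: $-285$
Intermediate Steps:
$y{\left(T \right)} = 4 T$
$D = 24$ ($D = 2 - \left(-1\right) 22 = 2 - -22 = 2 + 22 = 24$)
$D y{\left(-3 \right)} + g{\left(4 \right)} = 24 \cdot 4 \left(-3\right) + 3 = 24 \left(-12\right) + 3 = -288 + 3 = -285$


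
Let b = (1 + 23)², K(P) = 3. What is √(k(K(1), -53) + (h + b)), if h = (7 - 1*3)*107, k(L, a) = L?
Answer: √1007 ≈ 31.733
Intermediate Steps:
h = 428 (h = (7 - 3)*107 = 4*107 = 428)
b = 576 (b = 24² = 576)
√(k(K(1), -53) + (h + b)) = √(3 + (428 + 576)) = √(3 + 1004) = √1007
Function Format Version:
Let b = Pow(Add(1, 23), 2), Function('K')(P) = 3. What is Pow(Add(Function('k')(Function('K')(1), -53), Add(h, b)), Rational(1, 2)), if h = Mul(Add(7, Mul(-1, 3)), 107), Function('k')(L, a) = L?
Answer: Pow(1007, Rational(1, 2)) ≈ 31.733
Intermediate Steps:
h = 428 (h = Mul(Add(7, -3), 107) = Mul(4, 107) = 428)
b = 576 (b = Pow(24, 2) = 576)
Pow(Add(Function('k')(Function('K')(1), -53), Add(h, b)), Rational(1, 2)) = Pow(Add(3, Add(428, 576)), Rational(1, 2)) = Pow(Add(3, 1004), Rational(1, 2)) = Pow(1007, Rational(1, 2))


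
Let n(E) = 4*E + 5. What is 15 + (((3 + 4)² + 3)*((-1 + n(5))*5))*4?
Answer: 24975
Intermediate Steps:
n(E) = 5 + 4*E
15 + (((3 + 4)² + 3)*((-1 + n(5))*5))*4 = 15 + (((3 + 4)² + 3)*((-1 + (5 + 4*5))*5))*4 = 15 + ((7² + 3)*((-1 + (5 + 20))*5))*4 = 15 + ((49 + 3)*((-1 + 25)*5))*4 = 15 + (52*(24*5))*4 = 15 + (52*120)*4 = 15 + 6240*4 = 15 + 24960 = 24975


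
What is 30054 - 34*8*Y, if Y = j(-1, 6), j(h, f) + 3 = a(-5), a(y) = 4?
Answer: 29782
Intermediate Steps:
j(h, f) = 1 (j(h, f) = -3 + 4 = 1)
Y = 1
30054 - 34*8*Y = 30054 - 34*8 = 30054 - 272 = 29782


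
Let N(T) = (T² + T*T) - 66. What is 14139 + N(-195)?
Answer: 90123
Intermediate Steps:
N(T) = -66 + 2*T² (N(T) = (T² + T²) - 66 = 2*T² - 66 = -66 + 2*T²)
14139 + N(-195) = 14139 + (-66 + 2*(-195)²) = 14139 + (-66 + 2*38025) = 14139 + (-66 + 76050) = 14139 + 75984 = 90123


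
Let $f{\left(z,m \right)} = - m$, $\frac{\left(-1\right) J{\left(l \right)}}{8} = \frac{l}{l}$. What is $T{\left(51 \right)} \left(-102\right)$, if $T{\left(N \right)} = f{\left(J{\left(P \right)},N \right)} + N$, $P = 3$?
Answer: $0$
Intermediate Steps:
$J{\left(l \right)} = -8$ ($J{\left(l \right)} = - 8 \frac{l}{l} = \left(-8\right) 1 = -8$)
$T{\left(N \right)} = 0$ ($T{\left(N \right)} = - N + N = 0$)
$T{\left(51 \right)} \left(-102\right) = 0 \left(-102\right) = 0$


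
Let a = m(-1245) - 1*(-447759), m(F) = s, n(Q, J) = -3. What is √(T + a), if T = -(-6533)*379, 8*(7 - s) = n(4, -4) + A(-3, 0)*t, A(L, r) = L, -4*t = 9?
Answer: √187121442/8 ≈ 1709.9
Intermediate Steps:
t = -9/4 (t = -¼*9 = -9/4 ≈ -2.2500)
s = 209/32 (s = 7 - (-3 - 3*(-9/4))/8 = 7 - (-3 + 27/4)/8 = 7 - ⅛*15/4 = 7 - 15/32 = 209/32 ≈ 6.5313)
m(F) = 209/32
T = 2476007 (T = -1*(-2476007) = 2476007)
a = 14328497/32 (a = 209/32 - 1*(-447759) = 209/32 + 447759 = 14328497/32 ≈ 4.4777e+5)
√(T + a) = √(2476007 + 14328497/32) = √(93560721/32) = √187121442/8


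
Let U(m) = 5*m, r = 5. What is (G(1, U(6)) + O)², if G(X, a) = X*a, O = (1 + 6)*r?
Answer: 4225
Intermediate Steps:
O = 35 (O = (1 + 6)*5 = 7*5 = 35)
(G(1, U(6)) + O)² = (1*(5*6) + 35)² = (1*30 + 35)² = (30 + 35)² = 65² = 4225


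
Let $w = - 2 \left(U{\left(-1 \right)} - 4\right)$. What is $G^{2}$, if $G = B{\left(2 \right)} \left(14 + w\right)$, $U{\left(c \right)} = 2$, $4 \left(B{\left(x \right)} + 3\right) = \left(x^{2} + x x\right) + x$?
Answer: $81$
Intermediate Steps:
$B{\left(x \right)} = -3 + \frac{x^{2}}{2} + \frac{x}{4}$ ($B{\left(x \right)} = -3 + \frac{\left(x^{2} + x x\right) + x}{4} = -3 + \frac{\left(x^{2} + x^{2}\right) + x}{4} = -3 + \frac{2 x^{2} + x}{4} = -3 + \frac{x + 2 x^{2}}{4} = -3 + \left(\frac{x^{2}}{2} + \frac{x}{4}\right) = -3 + \frac{x^{2}}{2} + \frac{x}{4}$)
$w = 4$ ($w = - 2 \left(2 - 4\right) = \left(-2\right) \left(-2\right) = 4$)
$G = -9$ ($G = \left(-3 + \frac{2^{2}}{2} + \frac{1}{4} \cdot 2\right) \left(14 + 4\right) = \left(-3 + \frac{1}{2} \cdot 4 + \frac{1}{2}\right) 18 = \left(-3 + 2 + \frac{1}{2}\right) 18 = \left(- \frac{1}{2}\right) 18 = -9$)
$G^{2} = \left(-9\right)^{2} = 81$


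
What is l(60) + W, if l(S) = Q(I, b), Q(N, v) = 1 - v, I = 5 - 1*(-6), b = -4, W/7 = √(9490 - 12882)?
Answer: 5 + 56*I*√53 ≈ 5.0 + 407.69*I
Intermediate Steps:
W = 56*I*√53 (W = 7*√(9490 - 12882) = 7*√(-3392) = 7*(8*I*√53) = 56*I*√53 ≈ 407.69*I)
I = 11 (I = 5 + 6 = 11)
l(S) = 5 (l(S) = 1 - 1*(-4) = 1 + 4 = 5)
l(60) + W = 5 + 56*I*√53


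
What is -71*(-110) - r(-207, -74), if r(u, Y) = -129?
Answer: 7939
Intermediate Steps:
-71*(-110) - r(-207, -74) = -71*(-110) - 1*(-129) = 7810 + 129 = 7939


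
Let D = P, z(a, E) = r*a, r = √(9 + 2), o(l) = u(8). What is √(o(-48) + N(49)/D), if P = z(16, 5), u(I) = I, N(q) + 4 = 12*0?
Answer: √(3872 - 11*√11)/22 ≈ 2.8151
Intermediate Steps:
N(q) = -4 (N(q) = -4 + 12*0 = -4 + 0 = -4)
o(l) = 8
r = √11 ≈ 3.3166
z(a, E) = a*√11 (z(a, E) = √11*a = a*√11)
P = 16*√11 ≈ 53.066
D = 16*√11 ≈ 53.066
√(o(-48) + N(49)/D) = √(8 - 4*√11/176) = √(8 - √11/44)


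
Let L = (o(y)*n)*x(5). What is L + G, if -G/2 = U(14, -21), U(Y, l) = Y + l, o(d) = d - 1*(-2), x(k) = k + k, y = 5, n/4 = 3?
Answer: 854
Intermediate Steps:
n = 12 (n = 4*3 = 12)
x(k) = 2*k
o(d) = 2 + d (o(d) = d + 2 = 2 + d)
L = 840 (L = ((2 + 5)*12)*(2*5) = (7*12)*10 = 84*10 = 840)
G = 14 (G = -2*(14 - 21) = -2*(-7) = 14)
L + G = 840 + 14 = 854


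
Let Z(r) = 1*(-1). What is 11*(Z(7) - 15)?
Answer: -176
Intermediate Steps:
Z(r) = -1
11*(Z(7) - 15) = 11*(-1 - 15) = 11*(-16) = -176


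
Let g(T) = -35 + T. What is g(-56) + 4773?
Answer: 4682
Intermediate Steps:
g(-56) + 4773 = (-35 - 56) + 4773 = -91 + 4773 = 4682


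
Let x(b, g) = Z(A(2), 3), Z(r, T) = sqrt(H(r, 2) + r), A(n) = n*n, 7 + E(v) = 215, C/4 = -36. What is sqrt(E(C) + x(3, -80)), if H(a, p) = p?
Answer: sqrt(208 + sqrt(6)) ≈ 14.507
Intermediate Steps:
C = -144 (C = 4*(-36) = -144)
E(v) = 208 (E(v) = -7 + 215 = 208)
A(n) = n**2
Z(r, T) = sqrt(2 + r)
x(b, g) = sqrt(6) (x(b, g) = sqrt(2 + 2**2) = sqrt(2 + 4) = sqrt(6))
sqrt(E(C) + x(3, -80)) = sqrt(208 + sqrt(6))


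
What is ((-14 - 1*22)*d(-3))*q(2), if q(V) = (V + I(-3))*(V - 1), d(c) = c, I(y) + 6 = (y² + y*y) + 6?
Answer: 2160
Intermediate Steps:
I(y) = 2*y² (I(y) = -6 + ((y² + y*y) + 6) = -6 + ((y² + y²) + 6) = -6 + (2*y² + 6) = -6 + (6 + 2*y²) = 2*y²)
q(V) = (-1 + V)*(18 + V) (q(V) = (V + 2*(-3)²)*(V - 1) = (V + 2*9)*(-1 + V) = (V + 18)*(-1 + V) = (18 + V)*(-1 + V) = (-1 + V)*(18 + V))
((-14 - 1*22)*d(-3))*q(2) = ((-14 - 1*22)*(-3))*(-18 + 2² + 17*2) = ((-14 - 22)*(-3))*(-18 + 4 + 34) = -36*(-3)*20 = 108*20 = 2160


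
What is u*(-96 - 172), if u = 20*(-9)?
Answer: 48240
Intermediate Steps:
u = -180
u*(-96 - 172) = -180*(-96 - 172) = -180*(-268) = 48240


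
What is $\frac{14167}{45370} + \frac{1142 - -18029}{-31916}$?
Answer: $- \frac{208817149}{724014460} \approx -0.28842$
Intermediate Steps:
$\frac{14167}{45370} + \frac{1142 - -18029}{-31916} = 14167 \cdot \frac{1}{45370} + \left(1142 + 18029\right) \left(- \frac{1}{31916}\right) = \frac{14167}{45370} + 19171 \left(- \frac{1}{31916}\right) = \frac{14167}{45370} - \frac{19171}{31916} = - \frac{208817149}{724014460}$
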